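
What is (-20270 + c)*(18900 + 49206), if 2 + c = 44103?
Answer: 1623034086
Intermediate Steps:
c = 44101 (c = -2 + 44103 = 44101)
(-20270 + c)*(18900 + 49206) = (-20270 + 44101)*(18900 + 49206) = 23831*68106 = 1623034086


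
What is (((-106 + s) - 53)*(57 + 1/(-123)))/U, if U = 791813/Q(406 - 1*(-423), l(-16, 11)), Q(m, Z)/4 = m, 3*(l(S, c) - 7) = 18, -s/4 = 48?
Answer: -2719683720/32464333 ≈ -83.775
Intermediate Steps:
s = -192 (s = -4*48 = -192)
l(S, c) = 13 (l(S, c) = 7 + (1/3)*18 = 7 + 6 = 13)
Q(m, Z) = 4*m
U = 791813/3316 (U = 791813/((4*(406 - 1*(-423)))) = 791813/((4*(406 + 423))) = 791813/((4*829)) = 791813/3316 ≈ 238.79)
(((-106 + s) - 53)*(57 + 1/(-123)))/U = (((-106 - 192) - 53)*(57 + 1/(-123)))/(791813/3316) = ((-298 - 53)*(57 - 1/123))*(3316/791813) = -351*7010/123*(3316/791813) = -820170/41*3316/791813 = -2719683720/32464333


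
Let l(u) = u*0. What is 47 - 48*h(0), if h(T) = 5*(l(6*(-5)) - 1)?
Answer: 287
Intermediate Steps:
l(u) = 0
h(T) = -5 (h(T) = 5*(0 - 1) = 5*(-1) = -5)
47 - 48*h(0) = 47 - 48*(-5) = 47 + 240 = 287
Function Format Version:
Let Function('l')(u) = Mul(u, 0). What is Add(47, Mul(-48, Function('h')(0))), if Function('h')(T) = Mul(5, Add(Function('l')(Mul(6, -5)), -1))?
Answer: 287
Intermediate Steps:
Function('l')(u) = 0
Function('h')(T) = -5 (Function('h')(T) = Mul(5, Add(0, -1)) = Mul(5, -1) = -5)
Add(47, Mul(-48, Function('h')(0))) = Add(47, Mul(-48, -5)) = Add(47, 240) = 287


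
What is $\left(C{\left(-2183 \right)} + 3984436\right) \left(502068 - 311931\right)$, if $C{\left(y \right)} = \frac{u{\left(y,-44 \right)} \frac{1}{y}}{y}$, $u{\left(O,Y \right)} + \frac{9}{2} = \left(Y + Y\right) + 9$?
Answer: $\frac{7220561306410369017}{9530978} \approx 7.5759 \cdot 10^{11}$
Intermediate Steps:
$u{\left(O,Y \right)} = \frac{9}{2} + 2 Y$ ($u{\left(O,Y \right)} = - \frac{9}{2} + \left(\left(Y + Y\right) + 9\right) = - \frac{9}{2} + \left(2 Y + 9\right) = - \frac{9}{2} + \left(9 + 2 Y\right) = \frac{9}{2} + 2 Y$)
$C{\left(y \right)} = - \frac{167}{2 y^{2}}$ ($C{\left(y \right)} = \frac{\left(\frac{9}{2} + 2 \left(-44\right)\right) \frac{1}{y}}{y} = \frac{\left(\frac{9}{2} - 88\right) \frac{1}{y}}{y} = \frac{\left(- \frac{167}{2}\right) \frac{1}{y}}{y} = - \frac{167}{2 y^{2}}$)
$\left(C{\left(-2183 \right)} + 3984436\right) \left(502068 - 311931\right) = \left(- \frac{167}{2 \cdot 4765489} + 3984436\right) \left(502068 - 311931\right) = \left(\left(- \frac{167}{2}\right) \frac{1}{4765489} + 3984436\right) 190137 = \left(- \frac{167}{9530978} + 3984436\right) 190137 = \frac{37975571858241}{9530978} \cdot 190137 = \frac{7220561306410369017}{9530978}$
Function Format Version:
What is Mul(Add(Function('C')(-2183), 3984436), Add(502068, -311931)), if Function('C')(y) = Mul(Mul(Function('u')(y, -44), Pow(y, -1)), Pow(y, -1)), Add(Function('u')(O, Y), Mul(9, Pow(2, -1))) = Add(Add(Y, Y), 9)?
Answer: Rational(7220561306410369017, 9530978) ≈ 7.5759e+11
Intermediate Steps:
Function('u')(O, Y) = Add(Rational(9, 2), Mul(2, Y)) (Function('u')(O, Y) = Add(Rational(-9, 2), Add(Add(Y, Y), 9)) = Add(Rational(-9, 2), Add(Mul(2, Y), 9)) = Add(Rational(-9, 2), Add(9, Mul(2, Y))) = Add(Rational(9, 2), Mul(2, Y)))
Function('C')(y) = Mul(Rational(-167, 2), Pow(y, -2)) (Function('C')(y) = Mul(Mul(Add(Rational(9, 2), Mul(2, -44)), Pow(y, -1)), Pow(y, -1)) = Mul(Mul(Add(Rational(9, 2), -88), Pow(y, -1)), Pow(y, -1)) = Mul(Mul(Rational(-167, 2), Pow(y, -1)), Pow(y, -1)) = Mul(Rational(-167, 2), Pow(y, -2)))
Mul(Add(Function('C')(-2183), 3984436), Add(502068, -311931)) = Mul(Add(Mul(Rational(-167, 2), Pow(-2183, -2)), 3984436), Add(502068, -311931)) = Mul(Add(Mul(Rational(-167, 2), Rational(1, 4765489)), 3984436), 190137) = Mul(Add(Rational(-167, 9530978), 3984436), 190137) = Mul(Rational(37975571858241, 9530978), 190137) = Rational(7220561306410369017, 9530978)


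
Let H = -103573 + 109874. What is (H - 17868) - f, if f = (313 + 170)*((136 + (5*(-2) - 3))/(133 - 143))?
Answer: -56261/10 ≈ -5626.1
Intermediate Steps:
H = 6301
f = -59409/10 (f = 483*((136 + (-10 - 3))/(-10)) = 483*((136 - 13)*(-1/10)) = 483*(123*(-1/10)) = 483*(-123/10) = -59409/10 ≈ -5940.9)
(H - 17868) - f = (6301 - 17868) - 1*(-59409/10) = -11567 + 59409/10 = -56261/10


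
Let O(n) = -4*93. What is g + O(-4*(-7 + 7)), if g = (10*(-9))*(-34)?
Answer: 2688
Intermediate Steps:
g = 3060 (g = -90*(-34) = 3060)
O(n) = -372
g + O(-4*(-7 + 7)) = 3060 - 372 = 2688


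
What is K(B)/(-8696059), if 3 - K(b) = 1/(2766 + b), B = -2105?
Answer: -1982/5748094999 ≈ -3.4481e-7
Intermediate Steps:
K(b) = 3 - 1/(2766 + b)
K(B)/(-8696059) = ((8297 + 3*(-2105))/(2766 - 2105))/(-8696059) = ((8297 - 6315)/661)*(-1/8696059) = ((1/661)*1982)*(-1/8696059) = (1982/661)*(-1/8696059) = -1982/5748094999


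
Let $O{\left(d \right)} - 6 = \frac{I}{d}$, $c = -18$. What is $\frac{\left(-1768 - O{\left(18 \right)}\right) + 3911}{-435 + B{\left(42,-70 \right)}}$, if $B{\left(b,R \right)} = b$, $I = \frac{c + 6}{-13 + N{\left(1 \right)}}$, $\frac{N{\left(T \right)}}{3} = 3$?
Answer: $- \frac{12821}{2358} \approx -5.4372$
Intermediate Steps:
$N{\left(T \right)} = 9$ ($N{\left(T \right)} = 3 \cdot 3 = 9$)
$I = 3$ ($I = \frac{-18 + 6}{-13 + 9} = - \frac{12}{-4} = \left(-12\right) \left(- \frac{1}{4}\right) = 3$)
$O{\left(d \right)} = 6 + \frac{3}{d}$
$\frac{\left(-1768 - O{\left(18 \right)}\right) + 3911}{-435 + B{\left(42,-70 \right)}} = \frac{\left(-1768 - \left(6 + \frac{3}{18}\right)\right) + 3911}{-435 + 42} = \frac{\left(-1768 - \left(6 + 3 \cdot \frac{1}{18}\right)\right) + 3911}{-393} = \left(\left(-1768 - \left(6 + \frac{1}{6}\right)\right) + 3911\right) \left(- \frac{1}{393}\right) = \left(\left(-1768 - \frac{37}{6}\right) + 3911\right) \left(- \frac{1}{393}\right) = \left(- \frac{10645}{6} + 3911\right) \left(- \frac{1}{393}\right) = \frac{12821}{6} \left(- \frac{1}{393}\right) = - \frac{12821}{2358}$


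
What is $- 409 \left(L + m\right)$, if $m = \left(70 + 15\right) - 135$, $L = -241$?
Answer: $119019$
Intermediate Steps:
$m = -50$ ($m = 85 - 135 = -50$)
$- 409 \left(L + m\right) = - 409 \left(-241 - 50\right) = \left(-409\right) \left(-291\right) = 119019$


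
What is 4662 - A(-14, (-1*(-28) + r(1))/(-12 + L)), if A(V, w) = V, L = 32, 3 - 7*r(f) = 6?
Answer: 4676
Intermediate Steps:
r(f) = -3/7 (r(f) = 3/7 - ⅐*6 = 3/7 - 6/7 = -3/7)
4662 - A(-14, (-1*(-28) + r(1))/(-12 + L)) = 4662 - 1*(-14) = 4662 + 14 = 4676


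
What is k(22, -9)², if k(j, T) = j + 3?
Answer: 625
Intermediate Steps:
k(j, T) = 3 + j
k(22, -9)² = (3 + 22)² = 25² = 625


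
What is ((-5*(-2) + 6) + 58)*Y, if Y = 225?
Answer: 16650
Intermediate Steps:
((-5*(-2) + 6) + 58)*Y = ((-5*(-2) + 6) + 58)*225 = ((10 + 6) + 58)*225 = (16 + 58)*225 = 74*225 = 16650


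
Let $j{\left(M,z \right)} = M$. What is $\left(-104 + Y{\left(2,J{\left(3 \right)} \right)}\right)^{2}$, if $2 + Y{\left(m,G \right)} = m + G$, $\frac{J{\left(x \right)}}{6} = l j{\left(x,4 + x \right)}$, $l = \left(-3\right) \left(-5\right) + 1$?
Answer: $33856$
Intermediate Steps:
$l = 16$ ($l = 15 + 1 = 16$)
$J{\left(x \right)} = 96 x$ ($J{\left(x \right)} = 6 \cdot 16 x = 96 x$)
$Y{\left(m,G \right)} = -2 + G + m$ ($Y{\left(m,G \right)} = -2 + \left(m + G\right) = -2 + \left(G + m\right) = -2 + G + m$)
$\left(-104 + Y{\left(2,J{\left(3 \right)} \right)}\right)^{2} = \left(-104 + \left(-2 + 96 \cdot 3 + 2\right)\right)^{2} = \left(-104 + \left(-2 + 288 + 2\right)\right)^{2} = \left(-104 + 288\right)^{2} = 184^{2} = 33856$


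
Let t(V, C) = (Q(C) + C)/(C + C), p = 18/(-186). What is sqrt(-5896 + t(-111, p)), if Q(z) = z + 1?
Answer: I*sqrt(212406)/6 ≈ 76.813*I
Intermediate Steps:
Q(z) = 1 + z
p = -3/31 (p = 18*(-1/186) = -3/31 ≈ -0.096774)
t(V, C) = (1 + 2*C)/(2*C) (t(V, C) = ((1 + C) + C)/(C + C) = (1 + 2*C)/((2*C)) = (1 + 2*C)*(1/(2*C)) = (1 + 2*C)/(2*C))
sqrt(-5896 + t(-111, p)) = sqrt(-5896 + (1/2 - 3/31)/(-3/31)) = sqrt(-5896 - 31/3*25/62) = sqrt(-5896 - 25/6) = sqrt(-35401/6) = I*sqrt(212406)/6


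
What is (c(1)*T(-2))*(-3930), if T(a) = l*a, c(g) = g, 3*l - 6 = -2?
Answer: 10480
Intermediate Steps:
l = 4/3 (l = 2 + (⅓)*(-2) = 2 - ⅔ = 4/3 ≈ 1.3333)
T(a) = 4*a/3
(c(1)*T(-2))*(-3930) = (1*((4/3)*(-2)))*(-3930) = (1*(-8/3))*(-3930) = -8/3*(-3930) = 10480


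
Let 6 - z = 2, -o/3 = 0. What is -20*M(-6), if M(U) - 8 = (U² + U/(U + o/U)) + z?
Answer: -980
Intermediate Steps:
o = 0 (o = -3*0 = 0)
z = 4 (z = 6 - 1*2 = 6 - 2 = 4)
M(U) = 13 + U² (M(U) = 8 + ((U² + U/(U + 0/U)) + 4) = 8 + ((U² + U/(U + 0)) + 4) = 8 + ((U² + U/U) + 4) = 8 + ((U² + 1) + 4) = 8 + ((1 + U²) + 4) = 8 + (5 + U²) = 13 + U²)
-20*M(-6) = -20*(13 + (-6)²) = -20*(13 + 36) = -20*49 = -980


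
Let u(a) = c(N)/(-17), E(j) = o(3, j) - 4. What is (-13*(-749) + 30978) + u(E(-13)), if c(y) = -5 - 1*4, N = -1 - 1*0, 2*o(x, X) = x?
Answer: 692164/17 ≈ 40716.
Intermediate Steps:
o(x, X) = x/2
E(j) = -5/2 (E(j) = (½)*3 - 4 = 3/2 - 4 = -5/2)
N = -1 (N = -1 + 0 = -1)
c(y) = -9 (c(y) = -5 - 4 = -9)
u(a) = 9/17 (u(a) = -9/(-17) = -9*(-1/17) = 9/17)
(-13*(-749) + 30978) + u(E(-13)) = (-13*(-749) + 30978) + 9/17 = (9737 + 30978) + 9/17 = 40715 + 9/17 = 692164/17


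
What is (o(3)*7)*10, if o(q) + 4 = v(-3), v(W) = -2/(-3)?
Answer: -700/3 ≈ -233.33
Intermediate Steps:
v(W) = 2/3 (v(W) = -2*(-1/3) = 2/3)
o(q) = -10/3 (o(q) = -4 + 2/3 = -10/3)
(o(3)*7)*10 = -10/3*7*10 = -70/3*10 = -700/3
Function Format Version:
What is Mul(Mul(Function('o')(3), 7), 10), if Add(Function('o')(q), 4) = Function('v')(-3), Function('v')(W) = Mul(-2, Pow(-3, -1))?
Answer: Rational(-700, 3) ≈ -233.33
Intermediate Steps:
Function('v')(W) = Rational(2, 3) (Function('v')(W) = Mul(-2, Rational(-1, 3)) = Rational(2, 3))
Function('o')(q) = Rational(-10, 3) (Function('o')(q) = Add(-4, Rational(2, 3)) = Rational(-10, 3))
Mul(Mul(Function('o')(3), 7), 10) = Mul(Mul(Rational(-10, 3), 7), 10) = Mul(Rational(-70, 3), 10) = Rational(-700, 3)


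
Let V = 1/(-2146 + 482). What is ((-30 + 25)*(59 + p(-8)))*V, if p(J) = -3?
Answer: 35/208 ≈ 0.16827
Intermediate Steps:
V = -1/1664 (V = 1/(-1664) = -1/1664 ≈ -0.00060096)
((-30 + 25)*(59 + p(-8)))*V = ((-30 + 25)*(59 - 3))*(-1/1664) = -5*56*(-1/1664) = -280*(-1/1664) = 35/208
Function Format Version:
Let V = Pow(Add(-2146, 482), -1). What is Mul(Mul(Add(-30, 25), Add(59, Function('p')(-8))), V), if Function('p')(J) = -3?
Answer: Rational(35, 208) ≈ 0.16827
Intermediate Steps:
V = Rational(-1, 1664) (V = Pow(-1664, -1) = Rational(-1, 1664) ≈ -0.00060096)
Mul(Mul(Add(-30, 25), Add(59, Function('p')(-8))), V) = Mul(Mul(Add(-30, 25), Add(59, -3)), Rational(-1, 1664)) = Mul(Mul(-5, 56), Rational(-1, 1664)) = Mul(-280, Rational(-1, 1664)) = Rational(35, 208)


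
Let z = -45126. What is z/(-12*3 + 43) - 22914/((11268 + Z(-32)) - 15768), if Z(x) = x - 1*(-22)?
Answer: -101678931/15785 ≈ -6441.5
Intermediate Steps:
Z(x) = 22 + x (Z(x) = x + 22 = 22 + x)
z/(-12*3 + 43) - 22914/((11268 + Z(-32)) - 15768) = -45126/(-12*3 + 43) - 22914/((11268 + (22 - 32)) - 15768) = -45126/(-36 + 43) - 22914/((11268 - 10) - 15768) = -45126/7 - 22914/(11258 - 15768) = -45126*⅐ - 22914/(-4510) = -45126/7 - 22914*(-1/4510) = -45126/7 + 11457/2255 = -101678931/15785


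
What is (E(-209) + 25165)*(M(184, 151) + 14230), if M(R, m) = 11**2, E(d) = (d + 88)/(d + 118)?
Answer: 32865741736/91 ≈ 3.6116e+8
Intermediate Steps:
E(d) = (88 + d)/(118 + d)
M(R, m) = 121
(E(-209) + 25165)*(M(184, 151) + 14230) = ((88 - 209)/(118 - 209) + 25165)*(121 + 14230) = (-121/(-91) + 25165)*14351 = (-1/91*(-121) + 25165)*14351 = (121/91 + 25165)*14351 = (2290136/91)*14351 = 32865741736/91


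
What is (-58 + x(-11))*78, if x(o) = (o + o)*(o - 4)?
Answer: 21216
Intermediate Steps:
x(o) = 2*o*(-4 + o) (x(o) = (2*o)*(-4 + o) = 2*o*(-4 + o))
(-58 + x(-11))*78 = (-58 + 2*(-11)*(-4 - 11))*78 = (-58 + 2*(-11)*(-15))*78 = (-58 + 330)*78 = 272*78 = 21216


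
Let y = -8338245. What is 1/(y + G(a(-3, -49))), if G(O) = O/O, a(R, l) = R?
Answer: -1/8338244 ≈ -1.1993e-7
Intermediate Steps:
G(O) = 1
1/(y + G(a(-3, -49))) = 1/(-8338245 + 1) = 1/(-8338244) = -1/8338244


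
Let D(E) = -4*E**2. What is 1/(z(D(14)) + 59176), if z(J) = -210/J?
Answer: 56/3313871 ≈ 1.6899e-5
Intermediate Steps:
1/(z(D(14)) + 59176) = 1/(-210/((-4*14**2)) + 59176) = 1/(-210/((-4*196)) + 59176) = 1/(-210/(-784) + 59176) = 1/(-210*(-1/784) + 59176) = 1/(15/56 + 59176) = 1/(3313871/56) = 56/3313871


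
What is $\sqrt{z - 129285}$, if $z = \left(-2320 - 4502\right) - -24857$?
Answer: $25 i \sqrt{178} \approx 333.54 i$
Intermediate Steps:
$z = 18035$ ($z = -6822 + 24857 = 18035$)
$\sqrt{z - 129285} = \sqrt{18035 - 129285} = \sqrt{-111250} = 25 i \sqrt{178}$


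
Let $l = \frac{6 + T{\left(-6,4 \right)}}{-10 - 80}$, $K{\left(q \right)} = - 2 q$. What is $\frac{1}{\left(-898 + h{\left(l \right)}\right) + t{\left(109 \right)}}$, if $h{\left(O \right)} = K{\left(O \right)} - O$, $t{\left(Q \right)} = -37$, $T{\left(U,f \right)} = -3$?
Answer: $- \frac{10}{9349} \approx -0.0010696$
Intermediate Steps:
$l = - \frac{1}{30}$ ($l = \frac{6 - 3}{-10 - 80} = \frac{3}{-90} = 3 \left(- \frac{1}{90}\right) = - \frac{1}{30} \approx -0.033333$)
$h{\left(O \right)} = - 3 O$ ($h{\left(O \right)} = - 2 O - O = - 3 O$)
$\frac{1}{\left(-898 + h{\left(l \right)}\right) + t{\left(109 \right)}} = \frac{1}{\left(-898 - - \frac{1}{10}\right) - 37} = \frac{1}{\left(-898 + \frac{1}{10}\right) - 37} = \frac{1}{- \frac{8979}{10} - 37} = \frac{1}{- \frac{9349}{10}} = - \frac{10}{9349}$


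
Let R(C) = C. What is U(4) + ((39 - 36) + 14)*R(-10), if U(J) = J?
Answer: -166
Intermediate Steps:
U(4) + ((39 - 36) + 14)*R(-10) = 4 + ((39 - 36) + 14)*(-10) = 4 + (3 + 14)*(-10) = 4 + 17*(-10) = 4 - 170 = -166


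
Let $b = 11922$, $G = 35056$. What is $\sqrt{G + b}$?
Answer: $\sqrt{46978} \approx 216.74$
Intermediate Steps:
$\sqrt{G + b} = \sqrt{35056 + 11922} = \sqrt{46978}$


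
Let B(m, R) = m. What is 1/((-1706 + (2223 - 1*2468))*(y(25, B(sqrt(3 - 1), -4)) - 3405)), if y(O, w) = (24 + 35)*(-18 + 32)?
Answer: 1/5031629 ≈ 1.9874e-7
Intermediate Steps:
y(O, w) = 826 (y(O, w) = 59*14 = 826)
1/((-1706 + (2223 - 1*2468))*(y(25, B(sqrt(3 - 1), -4)) - 3405)) = 1/((-1706 + (2223 - 1*2468))*(826 - 3405)) = 1/((-1706 + (2223 - 2468))*(-2579)) = 1/((-1706 - 245)*(-2579)) = 1/(-1951*(-2579)) = 1/5031629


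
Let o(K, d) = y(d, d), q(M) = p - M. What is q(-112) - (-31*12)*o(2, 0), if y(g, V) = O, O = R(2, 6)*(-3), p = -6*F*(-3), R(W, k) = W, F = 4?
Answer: -2048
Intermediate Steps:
p = 72 (p = -6*4*(-3) = -24*(-3) = 72)
O = -6 (O = 2*(-3) = -6)
y(g, V) = -6
q(M) = 72 - M
o(K, d) = -6
q(-112) - (-31*12)*o(2, 0) = (72 - 1*(-112)) - (-31*12)*(-6) = (72 + 112) - (-372)*(-6) = 184 - 1*2232 = 184 - 2232 = -2048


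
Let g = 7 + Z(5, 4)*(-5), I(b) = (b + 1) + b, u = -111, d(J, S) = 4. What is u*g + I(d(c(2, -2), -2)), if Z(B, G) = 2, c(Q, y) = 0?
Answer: 342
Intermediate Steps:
I(b) = 1 + 2*b (I(b) = (1 + b) + b = 1 + 2*b)
g = -3 (g = 7 + 2*(-5) = 7 - 10 = -3)
u*g + I(d(c(2, -2), -2)) = -111*(-3) + (1 + 2*4) = 333 + (1 + 8) = 333 + 9 = 342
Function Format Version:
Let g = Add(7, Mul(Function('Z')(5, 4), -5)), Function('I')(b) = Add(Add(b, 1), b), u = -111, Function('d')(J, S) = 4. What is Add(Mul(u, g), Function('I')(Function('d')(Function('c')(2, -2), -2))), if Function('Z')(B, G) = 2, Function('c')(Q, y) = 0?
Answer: 342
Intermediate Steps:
Function('I')(b) = Add(1, Mul(2, b)) (Function('I')(b) = Add(Add(1, b), b) = Add(1, Mul(2, b)))
g = -3 (g = Add(7, Mul(2, -5)) = Add(7, -10) = -3)
Add(Mul(u, g), Function('I')(Function('d')(Function('c')(2, -2), -2))) = Add(Mul(-111, -3), Add(1, Mul(2, 4))) = Add(333, Add(1, 8)) = Add(333, 9) = 342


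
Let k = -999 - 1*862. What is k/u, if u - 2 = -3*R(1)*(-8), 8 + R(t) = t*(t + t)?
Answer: 1861/142 ≈ 13.106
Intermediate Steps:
R(t) = -8 + 2*t² (R(t) = -8 + t*(t + t) = -8 + t*(2*t) = -8 + 2*t²)
k = -1861 (k = -999 - 862 = -1861)
u = -142 (u = 2 - 3*(-8 + 2*1²)*(-8) = 2 - 3*(-8 + 2*1)*(-8) = 2 - 3*(-8 + 2)*(-8) = 2 - 3*(-6)*(-8) = 2 + 18*(-8) = 2 - 144 = -142)
k/u = -1861/(-142) = -1861*(-1/142) = 1861/142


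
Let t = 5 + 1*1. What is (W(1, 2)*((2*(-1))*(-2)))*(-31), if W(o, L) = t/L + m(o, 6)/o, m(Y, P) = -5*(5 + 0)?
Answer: 2728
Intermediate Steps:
m(Y, P) = -25 (m(Y, P) = -5*5 = -25)
t = 6 (t = 5 + 1 = 6)
W(o, L) = -25/o + 6/L (W(o, L) = 6/L - 25/o = -25/o + 6/L)
(W(1, 2)*((2*(-1))*(-2)))*(-31) = ((-25/1 + 6/2)*((2*(-1))*(-2)))*(-31) = ((-25*1 + 6*(½))*(-2*(-2)))*(-31) = ((-25 + 3)*4)*(-31) = -22*4*(-31) = -88*(-31) = 2728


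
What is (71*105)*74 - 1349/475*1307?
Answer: 13698953/25 ≈ 5.4796e+5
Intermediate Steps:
(71*105)*74 - 1349/475*1307 = 7455*74 - 1349*(1/475)*1307 = 551670 - 71*1307/25 = 551670 - 1*92797/25 = 551670 - 92797/25 = 13698953/25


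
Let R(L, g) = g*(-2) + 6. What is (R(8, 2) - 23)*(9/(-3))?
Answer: 63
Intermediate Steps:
R(L, g) = 6 - 2*g (R(L, g) = -2*g + 6 = 6 - 2*g)
(R(8, 2) - 23)*(9/(-3)) = ((6 - 2*2) - 23)*(9/(-3)) = ((6 - 4) - 23)*(9*(-⅓)) = (2 - 23)*(-3) = -21*(-3) = 63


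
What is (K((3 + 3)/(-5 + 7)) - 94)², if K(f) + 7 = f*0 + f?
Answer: 9604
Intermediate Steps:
K(f) = -7 + f (K(f) = -7 + (f*0 + f) = -7 + (0 + f) = -7 + f)
(K((3 + 3)/(-5 + 7)) - 94)² = ((-7 + (3 + 3)/(-5 + 7)) - 94)² = ((-7 + 6/2) - 94)² = ((-7 + 6*(½)) - 94)² = ((-7 + 3) - 94)² = (-4 - 94)² = (-98)² = 9604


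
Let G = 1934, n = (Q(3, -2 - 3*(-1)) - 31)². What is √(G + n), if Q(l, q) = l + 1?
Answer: √2663 ≈ 51.604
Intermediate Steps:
Q(l, q) = 1 + l
n = 729 (n = ((1 + 3) - 31)² = (4 - 31)² = (-27)² = 729)
√(G + n) = √(1934 + 729) = √2663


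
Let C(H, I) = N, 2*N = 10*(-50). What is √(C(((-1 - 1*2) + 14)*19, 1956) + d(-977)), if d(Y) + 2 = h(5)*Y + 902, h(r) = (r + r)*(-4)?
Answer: √39730 ≈ 199.32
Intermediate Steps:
h(r) = -8*r (h(r) = (2*r)*(-4) = -8*r)
d(Y) = 900 - 40*Y (d(Y) = -2 + ((-8*5)*Y + 902) = -2 + (-40*Y + 902) = -2 + (902 - 40*Y) = 900 - 40*Y)
N = -250 (N = (10*(-50))/2 = (½)*(-500) = -250)
C(H, I) = -250
√(C(((-1 - 1*2) + 14)*19, 1956) + d(-977)) = √(-250 + (900 - 40*(-977))) = √(-250 + (900 + 39080)) = √(-250 + 39980) = √39730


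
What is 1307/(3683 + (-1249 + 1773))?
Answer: 1307/4207 ≈ 0.31067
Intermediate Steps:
1307/(3683 + (-1249 + 1773)) = 1307/(3683 + 524) = 1307/4207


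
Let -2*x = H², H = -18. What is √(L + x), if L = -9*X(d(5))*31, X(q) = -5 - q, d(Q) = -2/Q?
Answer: 3*√3115/5 ≈ 33.487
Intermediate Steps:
x = -162 (x = -½*(-18)² = -½*324 = -162)
L = 6417/5 (L = -9*(-5 - (-2)/5)*31 = -9*(-5 - 1*(-⅖))*31 = -9*(-5 + ⅖)*31 = -9*(-23/5)*31 = (207/5)*31 = 6417/5 ≈ 1283.4)
√(L + x) = √(6417/5 - 162) = √(5607/5) = 3*√3115/5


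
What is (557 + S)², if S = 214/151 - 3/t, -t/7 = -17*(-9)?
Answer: 906175437151504/2905964649 ≈ 3.1183e+5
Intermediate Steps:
t = -1071 (t = -(-119)*(-9) = -7*153 = -1071)
S = 76549/53907 (S = 214/151 - 3/(-1071) = 214*(1/151) - 3*(-1/1071) = 214/151 + 1/357 = 76549/53907 ≈ 1.4200)
(557 + S)² = (557 + 76549/53907)² = (30102748/53907)² = 906175437151504/2905964649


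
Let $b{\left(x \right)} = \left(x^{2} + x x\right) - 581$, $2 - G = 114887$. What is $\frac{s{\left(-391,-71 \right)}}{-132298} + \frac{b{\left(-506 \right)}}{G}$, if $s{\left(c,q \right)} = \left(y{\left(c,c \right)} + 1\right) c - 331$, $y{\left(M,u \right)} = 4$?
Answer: $- \frac{11234434868}{2533175955} \approx -4.4349$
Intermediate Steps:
$G = -114885$ ($G = 2 - 114887 = -114885$)
$s{\left(c,q \right)} = -331 + 5 c$ ($s{\left(c,q \right)} = \left(4 + 1\right) c - 331 = 5 c - 331 = -331 + 5 c$)
$b{\left(x \right)} = -581 + 2 x^{2}$ ($b{\left(x \right)} = \left(x^{2} + x^{2}\right) - 581 = 2 x^{2} - 581 = -581 + 2 x^{2}$)
$\frac{s{\left(-391,-71 \right)}}{-132298} + \frac{b{\left(-506 \right)}}{G} = \frac{-331 + 5 \left(-391\right)}{-132298} + \frac{-581 + 2 \left(-506\right)^{2}}{-114885} = \left(-331 - 1955\right) \left(- \frac{1}{132298}\right) + \left(-581 + 2 \cdot 256036\right) \left(- \frac{1}{114885}\right) = \left(-2286\right) \left(- \frac{1}{132298}\right) + \left(-581 + 512072\right) \left(- \frac{1}{114885}\right) = \frac{1143}{66149} + 511491 \left(- \frac{1}{114885}\right) = \frac{1143}{66149} - \frac{170497}{38295} = - \frac{11234434868}{2533175955}$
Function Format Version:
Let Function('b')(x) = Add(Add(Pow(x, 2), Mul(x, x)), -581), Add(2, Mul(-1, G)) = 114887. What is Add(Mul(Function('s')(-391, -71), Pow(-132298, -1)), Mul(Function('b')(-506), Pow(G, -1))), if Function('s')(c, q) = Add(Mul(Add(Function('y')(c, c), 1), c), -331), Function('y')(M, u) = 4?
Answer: Rational(-11234434868, 2533175955) ≈ -4.4349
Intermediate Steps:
G = -114885 (G = Add(2, Mul(-1, 114887)) = Add(2, -114887) = -114885)
Function('s')(c, q) = Add(-331, Mul(5, c)) (Function('s')(c, q) = Add(Mul(Add(4, 1), c), -331) = Add(Mul(5, c), -331) = Add(-331, Mul(5, c)))
Function('b')(x) = Add(-581, Mul(2, Pow(x, 2))) (Function('b')(x) = Add(Add(Pow(x, 2), Pow(x, 2)), -581) = Add(Mul(2, Pow(x, 2)), -581) = Add(-581, Mul(2, Pow(x, 2))))
Add(Mul(Function('s')(-391, -71), Pow(-132298, -1)), Mul(Function('b')(-506), Pow(G, -1))) = Add(Mul(Add(-331, Mul(5, -391)), Pow(-132298, -1)), Mul(Add(-581, Mul(2, Pow(-506, 2))), Pow(-114885, -1))) = Add(Mul(Add(-331, -1955), Rational(-1, 132298)), Mul(Add(-581, Mul(2, 256036)), Rational(-1, 114885))) = Add(Mul(-2286, Rational(-1, 132298)), Mul(Add(-581, 512072), Rational(-1, 114885))) = Add(Rational(1143, 66149), Mul(511491, Rational(-1, 114885))) = Add(Rational(1143, 66149), Rational(-170497, 38295)) = Rational(-11234434868, 2533175955)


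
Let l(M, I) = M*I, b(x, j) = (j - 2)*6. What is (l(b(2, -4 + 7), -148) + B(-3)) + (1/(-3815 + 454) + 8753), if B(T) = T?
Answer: 26424181/3361 ≈ 7862.0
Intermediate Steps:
b(x, j) = -12 + 6*j (b(x, j) = (-2 + j)*6 = -12 + 6*j)
l(M, I) = I*M
(l(b(2, -4 + 7), -148) + B(-3)) + (1/(-3815 + 454) + 8753) = (-148*(-12 + 6*(-4 + 7)) - 3) + (1/(-3815 + 454) + 8753) = (-148*(-12 + 6*3) - 3) + (1/(-3361) + 8753) = (-148*(-12 + 18) - 3) + (-1/3361 + 8753) = (-148*6 - 3) + 29418832/3361 = (-888 - 3) + 29418832/3361 = -891 + 29418832/3361 = 26424181/3361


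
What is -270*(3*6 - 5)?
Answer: -3510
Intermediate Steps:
-270*(3*6 - 5) = -270*(18 - 5) = -270*13 = -3510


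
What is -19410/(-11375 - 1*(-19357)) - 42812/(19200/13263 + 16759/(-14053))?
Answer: -10615564610148601/63248015051 ≈ -1.6784e+5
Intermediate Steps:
-19410/(-11375 - 1*(-19357)) - 42812/(19200/13263 + 16759/(-14053)) = -19410/(-11375 + 19357) - 42812/(19200*(1/13263) + 16759*(-1/14053)) = -19410/7982 - 42812/(6400/4421 - 16759/14053) = -19410*1/7982 - 42812/15847661/62128313 = -9705/3991 - 42812*62128313/15847661 = -9705/3991 - 2659837336156/15847661 = -10615564610148601/63248015051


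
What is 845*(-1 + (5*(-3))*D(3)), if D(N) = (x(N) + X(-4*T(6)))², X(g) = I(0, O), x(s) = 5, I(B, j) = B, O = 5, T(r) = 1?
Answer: -317720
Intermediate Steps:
X(g) = 0
D(N) = 25 (D(N) = (5 + 0)² = 5² = 25)
845*(-1 + (5*(-3))*D(3)) = 845*(-1 + (5*(-3))*25) = 845*(-1 - 15*25) = 845*(-1 - 375) = 845*(-376) = -317720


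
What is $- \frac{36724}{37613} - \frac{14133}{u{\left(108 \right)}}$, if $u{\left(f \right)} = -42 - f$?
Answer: $\frac{175358643}{1880650} \approx 93.244$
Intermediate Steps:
$- \frac{36724}{37613} - \frac{14133}{u{\left(108 \right)}} = - \frac{36724}{37613} - \frac{14133}{-42 - 108} = \left(-36724\right) \frac{1}{37613} - \frac{14133}{-42 - 108} = - \frac{36724}{37613} - \frac{14133}{-150} = - \frac{36724}{37613} - - \frac{4711}{50} = - \frac{36724}{37613} + \frac{4711}{50} = \frac{175358643}{1880650}$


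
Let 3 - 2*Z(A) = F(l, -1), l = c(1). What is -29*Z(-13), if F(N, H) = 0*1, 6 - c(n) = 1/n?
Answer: -87/2 ≈ -43.500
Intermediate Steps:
c(n) = 6 - 1/n
l = 5 (l = 6 - 1/1 = 6 - 1*1 = 6 - 1 = 5)
F(N, H) = 0
Z(A) = 3/2 (Z(A) = 3/2 - ½*0 = 3/2 + 0 = 3/2)
-29*Z(-13) = -29*3/2 = -87/2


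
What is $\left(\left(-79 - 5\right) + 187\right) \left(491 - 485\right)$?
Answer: $618$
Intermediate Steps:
$\left(\left(-79 - 5\right) + 187\right) \left(491 - 485\right) = \left(-84 + 187\right) 6 = 103 \cdot 6 = 618$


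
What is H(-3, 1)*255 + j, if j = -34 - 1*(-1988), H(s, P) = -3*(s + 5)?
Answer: 424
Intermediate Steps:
H(s, P) = -15 - 3*s (H(s, P) = -3*(5 + s) = -15 - 3*s)
j = 1954 (j = -34 + 1988 = 1954)
H(-3, 1)*255 + j = (-15 - 3*(-3))*255 + 1954 = (-15 + 9)*255 + 1954 = -6*255 + 1954 = -1530 + 1954 = 424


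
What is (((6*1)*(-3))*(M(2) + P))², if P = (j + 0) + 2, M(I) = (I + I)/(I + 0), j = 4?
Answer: 20736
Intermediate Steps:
M(I) = 2 (M(I) = (2*I)/I = 2)
P = 6 (P = (4 + 0) + 2 = 4 + 2 = 6)
(((6*1)*(-3))*(M(2) + P))² = (((6*1)*(-3))*(2 + 6))² = ((6*(-3))*8)² = (-18*8)² = (-144)² = 20736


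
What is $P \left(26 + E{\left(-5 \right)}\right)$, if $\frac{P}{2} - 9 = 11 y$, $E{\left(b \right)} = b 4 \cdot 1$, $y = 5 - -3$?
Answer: $1164$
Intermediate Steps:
$y = 8$ ($y = 5 + 3 = 8$)
$E{\left(b \right)} = 4 b$ ($E{\left(b \right)} = 4 b 1 = 4 b$)
$P = 194$ ($P = 18 + 2 \cdot 11 \cdot 8 = 18 + 2 \cdot 88 = 18 + 176 = 194$)
$P \left(26 + E{\left(-5 \right)}\right) = 194 \left(26 + 4 \left(-5\right)\right) = 194 \left(26 - 20\right) = 194 \cdot 6 = 1164$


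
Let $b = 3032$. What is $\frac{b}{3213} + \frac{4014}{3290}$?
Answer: $\frac{1633733}{755055} \approx 2.1637$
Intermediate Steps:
$\frac{b}{3213} + \frac{4014}{3290} = \frac{3032}{3213} + \frac{4014}{3290} = 3032 \cdot \frac{1}{3213} + 4014 \cdot \frac{1}{3290} = \frac{3032}{3213} + \frac{2007}{1645} = \frac{1633733}{755055}$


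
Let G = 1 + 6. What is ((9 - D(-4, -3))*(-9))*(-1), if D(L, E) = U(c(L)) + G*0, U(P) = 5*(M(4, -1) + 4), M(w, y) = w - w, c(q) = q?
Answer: -99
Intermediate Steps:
M(w, y) = 0
G = 7
U(P) = 20 (U(P) = 5*(0 + 4) = 5*4 = 20)
D(L, E) = 20 (D(L, E) = 20 + 7*0 = 20 + 0 = 20)
((9 - D(-4, -3))*(-9))*(-1) = ((9 - 1*20)*(-9))*(-1) = ((9 - 20)*(-9))*(-1) = -11*(-9)*(-1) = 99*(-1) = -99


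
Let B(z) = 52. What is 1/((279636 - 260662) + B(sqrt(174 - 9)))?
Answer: 1/19026 ≈ 5.2560e-5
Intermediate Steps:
1/((279636 - 260662) + B(sqrt(174 - 9))) = 1/((279636 - 260662) + 52) = 1/(18974 + 52) = 1/19026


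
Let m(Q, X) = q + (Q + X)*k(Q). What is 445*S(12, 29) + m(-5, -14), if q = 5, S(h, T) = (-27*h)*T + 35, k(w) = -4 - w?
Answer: -4165659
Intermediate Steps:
S(h, T) = 35 - 27*T*h (S(h, T) = -27*T*h + 35 = 35 - 27*T*h)
m(Q, X) = 5 + (-4 - Q)*(Q + X) (m(Q, X) = 5 + (Q + X)*(-4 - Q) = 5 + (-4 - Q)*(Q + X))
445*S(12, 29) + m(-5, -14) = 445*(35 - 27*29*12) + (5 - 1*(-5)*(4 - 5) - 1*(-14)*(4 - 5)) = 445*(35 - 9396) + (5 - 1*(-5)*(-1) - 1*(-14)*(-1)) = 445*(-9361) + (5 - 5 - 14) = -4165645 - 14 = -4165659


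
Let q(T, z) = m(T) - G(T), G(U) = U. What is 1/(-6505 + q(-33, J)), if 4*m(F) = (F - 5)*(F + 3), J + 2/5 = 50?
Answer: -1/6187 ≈ -0.00016163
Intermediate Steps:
J = 248/5 (J = -⅖ + 50 = 248/5 ≈ 49.600)
m(F) = (-5 + F)*(3 + F)/4 (m(F) = ((F - 5)*(F + 3))/4 = ((-5 + F)*(3 + F))/4 = (-5 + F)*(3 + F)/4)
q(T, z) = -15/4 - 3*T/2 + T²/4 (q(T, z) = (-15/4 - T/2 + T²/4) - T = -15/4 - 3*T/2 + T²/4)
1/(-6505 + q(-33, J)) = 1/(-6505 + (-15/4 - 3/2*(-33) + (¼)*(-33)²)) = 1/(-6505 + (-15/4 + 99/2 + (¼)*1089)) = 1/(-6505 + (-15/4 + 99/2 + 1089/4)) = 1/(-6505 + 318) = 1/(-6187) = -1/6187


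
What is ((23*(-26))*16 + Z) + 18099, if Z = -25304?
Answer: -16773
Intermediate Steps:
((23*(-26))*16 + Z) + 18099 = ((23*(-26))*16 - 25304) + 18099 = (-598*16 - 25304) + 18099 = (-9568 - 25304) + 18099 = -34872 + 18099 = -16773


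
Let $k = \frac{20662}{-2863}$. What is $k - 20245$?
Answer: $- \frac{57982097}{2863} \approx -20252.0$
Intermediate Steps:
$k = - \frac{20662}{2863}$ ($k = 20662 \left(- \frac{1}{2863}\right) = - \frac{20662}{2863} \approx -7.2169$)
$k - 20245 = - \frac{20662}{2863} - 20245 = - \frac{57982097}{2863}$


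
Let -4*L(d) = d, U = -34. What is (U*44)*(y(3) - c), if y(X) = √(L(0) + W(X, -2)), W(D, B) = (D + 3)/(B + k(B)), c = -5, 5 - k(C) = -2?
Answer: -7480 - 1496*√30/5 ≈ -9118.8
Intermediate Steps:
k(C) = 7 (k(C) = 5 - 1*(-2) = 5 + 2 = 7)
L(d) = -d/4
W(D, B) = (3 + D)/(7 + B) (W(D, B) = (D + 3)/(B + 7) = (3 + D)/(7 + B))
y(X) = √(⅗ + X/5) (y(X) = √(-¼*0 + (3 + X)/(7 - 2)) = √(0 + (3 + X)/5) = √(0 + (⅗ + X/5)) = √(⅗ + X/5))
(U*44)*(y(3) - c) = (-34*44)*(√(15 + 5*3)/5 - 1*(-5)) = -1496*(√(15 + 15)/5 + 5) = -1496*(√30/5 + 5) = -1496*(5 + √30/5) = -7480 - 1496*√30/5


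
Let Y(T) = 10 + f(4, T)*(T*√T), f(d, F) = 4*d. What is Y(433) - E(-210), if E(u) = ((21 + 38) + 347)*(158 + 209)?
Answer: -148992 + 6928*√433 ≈ -4829.7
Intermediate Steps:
E(u) = 149002 (E(u) = (59 + 347)*367 = 406*367 = 149002)
Y(T) = 10 + 16*T^(3/2) (Y(T) = 10 + (4*4)*(T*√T) = 10 + 16*T^(3/2))
Y(433) - E(-210) = (10 + 16*433^(3/2)) - 1*149002 = (10 + 16*(433*√433)) - 149002 = (10 + 6928*√433) - 149002 = -148992 + 6928*√433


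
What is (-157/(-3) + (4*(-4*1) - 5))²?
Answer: 8836/9 ≈ 981.78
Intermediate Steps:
(-157/(-3) + (4*(-4*1) - 5))² = (-157*(-⅓) + (4*(-4) - 5))² = (157/3 + (-16 - 5))² = (157/3 - 21)² = (94/3)² = 8836/9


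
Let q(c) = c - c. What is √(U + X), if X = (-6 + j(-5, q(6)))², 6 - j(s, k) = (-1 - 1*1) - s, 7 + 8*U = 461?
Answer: √263/2 ≈ 8.1086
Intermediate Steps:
U = 227/4 (U = -7/8 + (⅛)*461 = -7/8 + 461/8 = 227/4 ≈ 56.750)
q(c) = 0
j(s, k) = 8 + s (j(s, k) = 6 - ((-1 - 1*1) - s) = 6 - ((-1 - 1) - s) = 6 - (-2 - s) = 6 + (2 + s) = 8 + s)
X = 9 (X = (-6 + (8 - 5))² = (-6 + 3)² = (-3)² = 9)
√(U + X) = √(227/4 + 9) = √(263/4) = √263/2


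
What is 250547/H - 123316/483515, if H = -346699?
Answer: -163896766589/167634166985 ≈ -0.97771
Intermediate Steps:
250547/H - 123316/483515 = 250547/(-346699) - 123316/483515 = 250547*(-1/346699) - 123316*1/483515 = -250547/346699 - 123316/483515 = -163896766589/167634166985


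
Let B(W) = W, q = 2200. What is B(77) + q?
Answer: 2277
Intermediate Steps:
B(77) + q = 77 + 2200 = 2277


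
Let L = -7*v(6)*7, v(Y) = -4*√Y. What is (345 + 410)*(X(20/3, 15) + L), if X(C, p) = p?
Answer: 11325 + 147980*√6 ≈ 3.7380e+5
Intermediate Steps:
L = 196*√6 (L = -(-28)*√6*7 = (28*√6)*7 = 196*√6 ≈ 480.10)
(345 + 410)*(X(20/3, 15) + L) = (345 + 410)*(15 + 196*√6) = 755*(15 + 196*√6) = 11325 + 147980*√6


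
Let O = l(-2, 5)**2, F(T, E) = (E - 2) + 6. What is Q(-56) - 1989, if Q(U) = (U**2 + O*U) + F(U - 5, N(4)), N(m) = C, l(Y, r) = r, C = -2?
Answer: -251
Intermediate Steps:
N(m) = -2
F(T, E) = 4 + E (F(T, E) = (-2 + E) + 6 = 4 + E)
O = 25 (O = 5**2 = 25)
Q(U) = 2 + U**2 + 25*U (Q(U) = (U**2 + 25*U) + (4 - 2) = (U**2 + 25*U) + 2 = 2 + U**2 + 25*U)
Q(-56) - 1989 = (2 + (-56)**2 + 25*(-56)) - 1989 = (2 + 3136 - 1400) - 1989 = 1738 - 1989 = -251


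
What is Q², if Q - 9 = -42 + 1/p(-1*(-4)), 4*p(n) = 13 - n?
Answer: 85849/81 ≈ 1059.9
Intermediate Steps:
p(n) = 13/4 - n/4 (p(n) = (13 - n)/4 = 13/4 - n/4)
Q = -293/9 (Q = 9 + (-42 + 1/(13/4 - (-1)*(-4)/4)) = 9 + (-42 + 1/(13/4 - ¼*4)) = 9 + (-42 + 1/(13/4 - 1)) = 9 + (-42 + 1/(9/4)) = 9 + (-42 + 4/9) = 9 - 374/9 = -293/9 ≈ -32.556)
Q² = (-293/9)² = 85849/81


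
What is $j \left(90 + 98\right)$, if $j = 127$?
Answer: $23876$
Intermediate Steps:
$j \left(90 + 98\right) = 127 \left(90 + 98\right) = 127 \cdot 188 = 23876$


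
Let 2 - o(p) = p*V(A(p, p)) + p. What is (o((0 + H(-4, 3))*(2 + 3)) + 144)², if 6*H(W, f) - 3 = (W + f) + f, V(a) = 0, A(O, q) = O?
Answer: 724201/36 ≈ 20117.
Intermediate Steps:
H(W, f) = ½ + f/3 + W/6 (H(W, f) = ½ + ((W + f) + f)/6 = ½ + (W + 2*f)/6 = ½ + (f/3 + W/6) = ½ + f/3 + W/6)
o(p) = 2 - p (o(p) = 2 - (p*0 + p) = 2 - (0 + p) = 2 - p)
(o((0 + H(-4, 3))*(2 + 3)) + 144)² = ((2 - (0 + (½ + (⅓)*3 + (⅙)*(-4)))*(2 + 3)) + 144)² = ((2 - (0 + (½ + 1 - ⅔))*5) + 144)² = ((2 - (0 + ⅚)*5) + 144)² = ((2 - 5*5/6) + 144)² = ((2 - 1*25/6) + 144)² = ((2 - 25/6) + 144)² = (-13/6 + 144)² = (851/6)² = 724201/36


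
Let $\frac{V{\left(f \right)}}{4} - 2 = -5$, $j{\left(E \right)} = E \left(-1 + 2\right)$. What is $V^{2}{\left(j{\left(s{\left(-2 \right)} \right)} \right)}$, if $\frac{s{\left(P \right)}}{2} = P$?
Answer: $144$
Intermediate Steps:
$s{\left(P \right)} = 2 P$
$j{\left(E \right)} = E$ ($j{\left(E \right)} = E 1 = E$)
$V{\left(f \right)} = -12$ ($V{\left(f \right)} = 8 + 4 \left(-5\right) = 8 - 20 = -12$)
$V^{2}{\left(j{\left(s{\left(-2 \right)} \right)} \right)} = \left(-12\right)^{2} = 144$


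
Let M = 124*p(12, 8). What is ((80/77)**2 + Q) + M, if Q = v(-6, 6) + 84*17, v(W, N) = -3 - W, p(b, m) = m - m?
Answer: 8490799/5929 ≈ 1432.1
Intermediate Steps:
p(b, m) = 0
M = 0 (M = 124*0 = 0)
Q = 1431 (Q = (-3 - 1*(-6)) + 84*17 = (-3 + 6) + 1428 = 3 + 1428 = 1431)
((80/77)**2 + Q) + M = ((80/77)**2 + 1431) + 0 = (6400/5929 + 1431) + 0 = 8490799/5929 + 0 = 8490799/5929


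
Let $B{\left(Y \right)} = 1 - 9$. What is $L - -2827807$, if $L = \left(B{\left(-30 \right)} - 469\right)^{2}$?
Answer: $3055336$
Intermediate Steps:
$B{\left(Y \right)} = -8$ ($B{\left(Y \right)} = 1 - 9 = -8$)
$L = 227529$ ($L = \left(-8 - 469\right)^{2} = \left(-477\right)^{2} = 227529$)
$L - -2827807 = 227529 - -2827807 = 227529 + 2827807 = 3055336$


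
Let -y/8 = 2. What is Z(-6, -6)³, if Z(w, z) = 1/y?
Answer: -1/4096 ≈ -0.00024414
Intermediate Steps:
y = -16 (y = -8*2 = -16)
Z(w, z) = -1/16 (Z(w, z) = 1/(-16) = -1/16)
Z(-6, -6)³ = (-1/16)³ = -1/4096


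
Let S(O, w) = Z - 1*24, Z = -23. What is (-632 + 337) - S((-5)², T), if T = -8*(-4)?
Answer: -248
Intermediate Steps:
T = 32
S(O, w) = -47 (S(O, w) = -23 - 1*24 = -23 - 24 = -47)
(-632 + 337) - S((-5)², T) = (-632 + 337) - 1*(-47) = -295 + 47 = -248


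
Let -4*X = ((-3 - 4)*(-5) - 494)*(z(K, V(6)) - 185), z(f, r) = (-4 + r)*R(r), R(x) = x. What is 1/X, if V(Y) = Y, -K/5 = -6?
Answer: -4/79407 ≈ -5.0373e-5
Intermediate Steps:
K = 30 (K = -5*(-6) = 30)
z(f, r) = r*(-4 + r) (z(f, r) = (-4 + r)*r = r*(-4 + r))
X = -79407/4 (X = -((-3 - 4)*(-5) - 494)*(6*(-4 + 6) - 185)/4 = -(-7*(-5) - 494)*(6*2 - 185)/4 = -(35 - 494)*(12 - 185)/4 = -(-459)*(-173)/4 = -¼*79407 = -79407/4 ≈ -19852.)
1/X = 1/(-79407/4) = -4/79407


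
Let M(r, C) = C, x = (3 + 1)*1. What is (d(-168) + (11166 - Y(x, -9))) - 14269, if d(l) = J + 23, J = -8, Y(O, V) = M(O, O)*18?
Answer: -3160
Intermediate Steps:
x = 4 (x = 4*1 = 4)
Y(O, V) = 18*O (Y(O, V) = O*18 = 18*O)
d(l) = 15 (d(l) = -8 + 23 = 15)
(d(-168) + (11166 - Y(x, -9))) - 14269 = (15 + (11166 - 18*4)) - 14269 = (15 + (11166 - 1*72)) - 14269 = (15 + (11166 - 72)) - 14269 = (15 + 11094) - 14269 = 11109 - 14269 = -3160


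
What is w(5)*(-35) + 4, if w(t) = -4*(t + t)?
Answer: 1404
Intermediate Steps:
w(t) = -8*t
w(5)*(-35) + 4 = -8*5*(-35) + 4 = -40*(-35) + 4 = 1400 + 4 = 1404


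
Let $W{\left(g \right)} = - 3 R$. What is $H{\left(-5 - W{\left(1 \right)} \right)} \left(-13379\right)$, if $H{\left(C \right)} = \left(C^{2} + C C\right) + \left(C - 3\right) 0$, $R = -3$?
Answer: $-5244568$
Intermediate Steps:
$W{\left(g \right)} = 9$ ($W{\left(g \right)} = \left(-3\right) \left(-3\right) = 9$)
$H{\left(C \right)} = 2 C^{2}$ ($H{\left(C \right)} = \left(C^{2} + C^{2}\right) + \left(-3 + C\right) 0 = 2 C^{2} + 0 = 2 C^{2}$)
$H{\left(-5 - W{\left(1 \right)} \right)} \left(-13379\right) = 2 \left(-5 - 9\right)^{2} \left(-13379\right) = 2 \left(-14\right)^{2} \left(-13379\right) = 2 \cdot 196 \left(-13379\right) = 392 \left(-13379\right) = -5244568$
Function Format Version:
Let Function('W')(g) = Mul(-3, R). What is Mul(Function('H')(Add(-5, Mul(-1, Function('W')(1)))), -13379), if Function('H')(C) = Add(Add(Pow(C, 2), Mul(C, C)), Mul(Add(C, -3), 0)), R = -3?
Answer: -5244568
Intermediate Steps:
Function('W')(g) = 9 (Function('W')(g) = Mul(-3, -3) = 9)
Function('H')(C) = Mul(2, Pow(C, 2)) (Function('H')(C) = Add(Add(Pow(C, 2), Pow(C, 2)), Mul(Add(-3, C), 0)) = Add(Mul(2, Pow(C, 2)), 0) = Mul(2, Pow(C, 2)))
Mul(Function('H')(Add(-5, Mul(-1, Function('W')(1)))), -13379) = Mul(Mul(2, Pow(Add(-5, Mul(-1, 9)), 2)), -13379) = Mul(Mul(2, Pow(Add(-5, -9), 2)), -13379) = Mul(Mul(2, Pow(-14, 2)), -13379) = Mul(Mul(2, 196), -13379) = Mul(392, -13379) = -5244568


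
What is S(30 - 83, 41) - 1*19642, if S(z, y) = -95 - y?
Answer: -19778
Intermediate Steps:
S(30 - 83, 41) - 1*19642 = (-95 - 1*41) - 1*19642 = (-95 - 41) - 19642 = -136 - 19642 = -19778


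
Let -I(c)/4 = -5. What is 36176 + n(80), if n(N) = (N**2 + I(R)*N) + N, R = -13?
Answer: 44256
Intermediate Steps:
I(c) = 20 (I(c) = -4*(-5) = 20)
n(N) = N**2 + 21*N (n(N) = (N**2 + 20*N) + N = N**2 + 21*N)
36176 + n(80) = 36176 + 80*(21 + 80) = 36176 + 80*101 = 36176 + 8080 = 44256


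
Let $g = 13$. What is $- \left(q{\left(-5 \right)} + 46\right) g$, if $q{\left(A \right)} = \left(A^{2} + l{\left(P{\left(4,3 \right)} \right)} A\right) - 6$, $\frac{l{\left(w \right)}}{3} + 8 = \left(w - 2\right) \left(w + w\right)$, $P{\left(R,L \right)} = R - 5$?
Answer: $-1235$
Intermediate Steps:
$P{\left(R,L \right)} = -5 + R$
$l{\left(w \right)} = -24 + 6 w \left(-2 + w\right)$ ($l{\left(w \right)} = -24 + 3 \left(w - 2\right) \left(w + w\right) = -24 + 3 \left(-2 + w\right) 2 w = -24 + 3 \cdot 2 w \left(-2 + w\right) = -24 + 6 w \left(-2 + w\right)$)
$q{\left(A \right)} = -6 + A^{2} - 6 A$ ($q{\left(A \right)} = \left(A^{2} + \left(-24 - 12 \left(-5 + 4\right) + 6 \left(-5 + 4\right)^{2}\right) A\right) - 6 = \left(A^{2} + \left(-24 - -12 + 6 \left(-1\right)^{2}\right) A\right) - 6 = \left(A^{2} + \left(-24 + 12 + 6 \cdot 1\right) A\right) - 6 = \left(A^{2} + \left(-24 + 12 + 6\right) A\right) - 6 = \left(A^{2} - 6 A\right) - 6 = -6 + A^{2} - 6 A$)
$- \left(q{\left(-5 \right)} + 46\right) g = - \left(\left(-6 + \left(-5\right)^{2} - -30\right) + 46\right) 13 = - \left(\left(-6 + 25 + 30\right) + 46\right) 13 = - \left(49 + 46\right) 13 = - 95 \cdot 13 = \left(-1\right) 1235 = -1235$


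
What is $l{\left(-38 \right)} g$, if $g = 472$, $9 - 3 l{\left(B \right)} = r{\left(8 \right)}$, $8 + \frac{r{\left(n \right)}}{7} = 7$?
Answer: $\frac{7552}{3} \approx 2517.3$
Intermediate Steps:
$r{\left(n \right)} = -7$ ($r{\left(n \right)} = -56 + 7 \cdot 7 = -56 + 49 = -7$)
$l{\left(B \right)} = \frac{16}{3}$ ($l{\left(B \right)} = 3 - - \frac{7}{3} = 3 + \frac{7}{3} = \frac{16}{3}$)
$l{\left(-38 \right)} g = \frac{16}{3} \cdot 472 = \frac{7552}{3}$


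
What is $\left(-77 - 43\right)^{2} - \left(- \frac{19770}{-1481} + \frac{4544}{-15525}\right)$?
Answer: $\frac{330792160414}{22992525} \approx 14387.0$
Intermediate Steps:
$\left(-77 - 43\right)^{2} - \left(- \frac{19770}{-1481} + \frac{4544}{-15525}\right) = \left(-120\right)^{2} - \left(\left(-19770\right) \left(- \frac{1}{1481}\right) + 4544 \left(- \frac{1}{15525}\right)\right) = 14400 - \left(\frac{19770}{1481} - \frac{4544}{15525}\right) = 14400 - \frac{300199586}{22992525} = \frac{330792160414}{22992525}$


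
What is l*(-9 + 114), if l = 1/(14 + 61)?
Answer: 7/5 ≈ 1.4000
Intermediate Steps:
l = 1/75 ≈ 0.013333
l*(-9 + 114) = (-9 + 114)/75 = (1/75)*105 = 7/5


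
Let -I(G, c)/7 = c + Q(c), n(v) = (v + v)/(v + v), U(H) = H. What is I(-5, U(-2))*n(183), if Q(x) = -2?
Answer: 28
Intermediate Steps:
n(v) = 1 (n(v) = (2*v)/((2*v)) = (2*v)*(1/(2*v)) = 1)
I(G, c) = 14 - 7*c (I(G, c) = -7*(c - 2) = -7*(-2 + c) = 14 - 7*c)
I(-5, U(-2))*n(183) = (14 - 7*(-2))*1 = (14 + 14)*1 = 28*1 = 28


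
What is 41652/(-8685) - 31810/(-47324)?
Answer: -94159411/22833830 ≈ -4.1237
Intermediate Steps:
41652/(-8685) - 31810/(-47324) = 41652*(-1/8685) - 31810*(-1/47324) = -4628/965 + 15905/23662 = -94159411/22833830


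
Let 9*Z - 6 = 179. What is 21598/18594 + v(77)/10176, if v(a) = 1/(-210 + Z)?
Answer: 62454476749/53767897920 ≈ 1.1616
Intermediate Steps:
Z = 185/9 (Z = ⅔ + (⅑)*179 = ⅔ + 179/9 = 185/9 ≈ 20.556)
v(a) = -9/1705 (v(a) = 1/(-210 + 185/9) = 1/(-1705/9) = -9/1705)
21598/18594 + v(77)/10176 = 21598/18594 - 9/1705/10176 = 21598*(1/18594) - 9/1705*1/10176 = 10799/9297 - 3/5783360 = 62454476749/53767897920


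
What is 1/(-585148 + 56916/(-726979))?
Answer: -726979/425390364808 ≈ -1.7090e-6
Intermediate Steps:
1/(-585148 + 56916/(-726979)) = 1/(-585148 + 56916*(-1/726979)) = 1/(-585148 - 56916/726979) = 1/(-425390364808/726979) = -726979/425390364808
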